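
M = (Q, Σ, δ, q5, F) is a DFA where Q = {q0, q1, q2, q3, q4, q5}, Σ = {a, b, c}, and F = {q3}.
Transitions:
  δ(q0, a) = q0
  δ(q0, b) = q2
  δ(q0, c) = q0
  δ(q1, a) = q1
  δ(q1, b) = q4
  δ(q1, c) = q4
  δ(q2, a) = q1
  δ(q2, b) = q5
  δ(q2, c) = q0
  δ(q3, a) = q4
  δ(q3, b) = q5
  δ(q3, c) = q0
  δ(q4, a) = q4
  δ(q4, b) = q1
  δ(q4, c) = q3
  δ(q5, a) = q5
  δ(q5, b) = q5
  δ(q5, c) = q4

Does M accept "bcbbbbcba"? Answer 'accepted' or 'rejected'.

q5 --b--> q5
q5 --c--> q4
q4 --b--> q1
q1 --b--> q4
q4 --b--> q1
q1 --b--> q4
q4 --c--> q3
q3 --b--> q5
q5 --a--> q5
End in state q5, which is not an accepting state.

rejected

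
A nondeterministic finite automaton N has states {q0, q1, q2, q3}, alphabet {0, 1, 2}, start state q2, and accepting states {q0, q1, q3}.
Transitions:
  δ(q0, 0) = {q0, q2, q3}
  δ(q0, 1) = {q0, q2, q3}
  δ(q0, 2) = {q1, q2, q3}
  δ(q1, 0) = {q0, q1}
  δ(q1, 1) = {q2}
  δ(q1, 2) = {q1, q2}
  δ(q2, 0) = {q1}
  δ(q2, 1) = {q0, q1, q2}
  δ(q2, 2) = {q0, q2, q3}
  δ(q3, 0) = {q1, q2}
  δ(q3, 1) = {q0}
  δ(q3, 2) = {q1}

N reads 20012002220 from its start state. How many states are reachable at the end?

Start: {q2}
read 2: {q0, q2, q3}
read 0: {q0, q1, q2, q3}
read 0: {q0, q1, q2, q3}
read 1: {q0, q1, q2, q3}
read 2: {q0, q1, q2, q3}
read 0: {q0, q1, q2, q3}
read 0: {q0, q1, q2, q3}
read 2: {q0, q1, q2, q3}
read 2: {q0, q1, q2, q3}
read 2: {q0, q1, q2, q3}
read 0: {q0, q1, q2, q3}
Final reachable set {q0, q1, q2, q3} has 4 states.

4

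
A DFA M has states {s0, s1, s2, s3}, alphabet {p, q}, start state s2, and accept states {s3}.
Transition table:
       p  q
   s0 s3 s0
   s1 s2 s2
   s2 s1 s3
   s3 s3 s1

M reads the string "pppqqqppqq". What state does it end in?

s3

s2 --p--> s1
s1 --p--> s2
s2 --p--> s1
s1 --q--> s2
s2 --q--> s3
s3 --q--> s1
s1 --p--> s2
s2 --p--> s1
s1 --q--> s2
s2 --q--> s3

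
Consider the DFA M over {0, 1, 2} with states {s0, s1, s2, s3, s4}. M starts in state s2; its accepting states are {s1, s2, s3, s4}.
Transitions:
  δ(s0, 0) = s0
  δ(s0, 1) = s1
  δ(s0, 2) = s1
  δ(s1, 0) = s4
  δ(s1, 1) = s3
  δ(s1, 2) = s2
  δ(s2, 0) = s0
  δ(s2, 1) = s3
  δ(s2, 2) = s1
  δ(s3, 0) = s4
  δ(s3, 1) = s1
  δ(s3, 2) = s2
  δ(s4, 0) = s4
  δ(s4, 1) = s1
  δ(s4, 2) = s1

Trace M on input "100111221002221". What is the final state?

s3

s2 --1--> s3
s3 --0--> s4
s4 --0--> s4
s4 --1--> s1
s1 --1--> s3
s3 --1--> s1
s1 --2--> s2
s2 --2--> s1
s1 --1--> s3
s3 --0--> s4
s4 --0--> s4
s4 --2--> s1
s1 --2--> s2
s2 --2--> s1
s1 --1--> s3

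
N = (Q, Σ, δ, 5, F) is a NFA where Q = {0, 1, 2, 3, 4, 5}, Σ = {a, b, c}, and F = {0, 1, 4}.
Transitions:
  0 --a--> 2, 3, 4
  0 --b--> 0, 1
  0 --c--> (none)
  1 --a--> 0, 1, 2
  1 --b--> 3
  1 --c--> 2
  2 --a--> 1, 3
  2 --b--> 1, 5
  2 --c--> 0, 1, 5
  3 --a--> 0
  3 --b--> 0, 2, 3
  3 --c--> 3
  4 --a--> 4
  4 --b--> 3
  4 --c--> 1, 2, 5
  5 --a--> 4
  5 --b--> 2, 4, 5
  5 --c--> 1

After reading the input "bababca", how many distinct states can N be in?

Start: {5}
read b: {2, 4, 5}
read a: {1, 3, 4}
read b: {0, 2, 3}
read a: {0, 1, 2, 3, 4}
read b: {0, 1, 2, 3, 5}
read c: {0, 1, 2, 3, 5}
read a: {0, 1, 2, 3, 4}
Final reachable set {0, 1, 2, 3, 4} has 5 states.

5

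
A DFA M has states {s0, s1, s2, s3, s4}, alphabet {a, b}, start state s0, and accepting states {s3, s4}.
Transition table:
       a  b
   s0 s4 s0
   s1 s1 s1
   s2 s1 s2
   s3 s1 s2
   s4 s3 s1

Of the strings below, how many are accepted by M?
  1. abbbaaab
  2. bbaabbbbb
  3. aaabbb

abbbaaab: rejected
bbaabbbbb: rejected
aaabbb: rejected

0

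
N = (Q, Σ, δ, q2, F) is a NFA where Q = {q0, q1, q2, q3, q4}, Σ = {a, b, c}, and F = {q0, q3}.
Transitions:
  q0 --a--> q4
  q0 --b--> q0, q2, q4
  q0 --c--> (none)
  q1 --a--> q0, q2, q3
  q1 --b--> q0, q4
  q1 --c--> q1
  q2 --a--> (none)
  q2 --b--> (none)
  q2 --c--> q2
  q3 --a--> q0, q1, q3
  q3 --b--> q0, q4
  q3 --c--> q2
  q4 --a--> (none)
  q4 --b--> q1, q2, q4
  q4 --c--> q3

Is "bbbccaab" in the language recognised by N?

rejected

Start: {q2}
read b: {}
The reachable set is empty and stays empty for the remaining 7 symbols.
Reachable ∩ accepting = {} — empty.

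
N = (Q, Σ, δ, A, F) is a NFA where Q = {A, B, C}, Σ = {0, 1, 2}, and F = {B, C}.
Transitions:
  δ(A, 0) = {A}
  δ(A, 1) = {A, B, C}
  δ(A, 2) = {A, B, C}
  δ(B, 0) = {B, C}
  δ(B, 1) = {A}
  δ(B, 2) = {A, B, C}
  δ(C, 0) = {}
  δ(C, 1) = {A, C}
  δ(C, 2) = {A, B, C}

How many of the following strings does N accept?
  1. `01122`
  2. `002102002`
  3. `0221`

`01122`: accepted
`002102002`: accepted
`0221`: accepted

3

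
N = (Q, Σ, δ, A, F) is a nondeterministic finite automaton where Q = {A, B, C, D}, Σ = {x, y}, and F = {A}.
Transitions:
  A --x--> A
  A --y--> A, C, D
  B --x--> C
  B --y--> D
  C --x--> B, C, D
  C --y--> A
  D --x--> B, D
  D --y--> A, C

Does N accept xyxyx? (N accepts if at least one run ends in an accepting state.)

Start: {A}
read x: {A}
read y: {A, C, D}
read x: {A, B, C, D}
read y: {A, C, D}
read x: {A, B, C, D}
Reachable ∩ accepting = {A} — nonempty.

accepted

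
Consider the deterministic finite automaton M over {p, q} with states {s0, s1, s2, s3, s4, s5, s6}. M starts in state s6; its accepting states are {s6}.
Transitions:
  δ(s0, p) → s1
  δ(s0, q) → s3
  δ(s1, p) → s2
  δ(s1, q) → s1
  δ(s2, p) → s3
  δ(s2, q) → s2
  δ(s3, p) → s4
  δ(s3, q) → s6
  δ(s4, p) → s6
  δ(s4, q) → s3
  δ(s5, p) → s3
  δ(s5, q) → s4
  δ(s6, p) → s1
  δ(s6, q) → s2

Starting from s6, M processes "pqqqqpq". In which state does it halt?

s2

s6 --p--> s1
s1 --q--> s1
s1 --q--> s1
s1 --q--> s1
s1 --q--> s1
s1 --p--> s2
s2 --q--> s2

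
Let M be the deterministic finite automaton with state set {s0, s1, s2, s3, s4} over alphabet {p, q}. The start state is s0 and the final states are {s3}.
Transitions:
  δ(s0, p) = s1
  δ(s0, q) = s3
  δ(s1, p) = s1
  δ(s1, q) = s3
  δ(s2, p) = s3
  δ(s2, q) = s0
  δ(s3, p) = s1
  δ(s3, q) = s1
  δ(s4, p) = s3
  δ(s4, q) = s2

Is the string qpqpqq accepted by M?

rejected

s0 --q--> s3
s3 --p--> s1
s1 --q--> s3
s3 --p--> s1
s1 --q--> s3
s3 --q--> s1
End in state s1, which is not an accepting state.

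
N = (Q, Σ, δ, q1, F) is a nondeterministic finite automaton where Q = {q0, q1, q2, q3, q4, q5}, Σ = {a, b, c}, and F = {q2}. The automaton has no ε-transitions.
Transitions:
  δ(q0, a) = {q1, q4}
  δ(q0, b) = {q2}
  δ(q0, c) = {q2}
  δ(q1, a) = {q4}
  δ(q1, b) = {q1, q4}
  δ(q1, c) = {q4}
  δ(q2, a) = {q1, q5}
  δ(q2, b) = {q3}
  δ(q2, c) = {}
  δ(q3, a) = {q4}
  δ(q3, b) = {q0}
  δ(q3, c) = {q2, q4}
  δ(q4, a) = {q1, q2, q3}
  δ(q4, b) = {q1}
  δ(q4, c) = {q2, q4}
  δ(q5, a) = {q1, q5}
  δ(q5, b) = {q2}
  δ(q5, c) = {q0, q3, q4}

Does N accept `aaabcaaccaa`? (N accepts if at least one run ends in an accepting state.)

rejected

Start: {q1}
read a: {q4}
read a: {q1, q2, q3}
read a: {q1, q4, q5}
read b: {q1, q2, q4}
read c: {q2, q4}
read a: {q1, q2, q3, q5}
read a: {q1, q4, q5}
read c: {q0, q2, q3, q4}
read c: {q2, q4}
read a: {q1, q2, q3, q5}
read a: {q1, q4, q5}
Reachable ∩ accepting = {} — empty.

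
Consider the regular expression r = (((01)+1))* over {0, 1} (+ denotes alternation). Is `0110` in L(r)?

no

0110 cannot be split into zero or more pieces each matching ((01)+1).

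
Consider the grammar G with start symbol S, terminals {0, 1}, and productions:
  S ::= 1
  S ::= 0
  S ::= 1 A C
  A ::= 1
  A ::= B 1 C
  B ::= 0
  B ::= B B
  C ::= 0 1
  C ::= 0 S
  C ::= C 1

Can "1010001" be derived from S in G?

S ⇒ 1AC ⇒ 1B1CC ⇒ 101CC ⇒ 1010SC ⇒ 10100C ⇒ 1010001

yes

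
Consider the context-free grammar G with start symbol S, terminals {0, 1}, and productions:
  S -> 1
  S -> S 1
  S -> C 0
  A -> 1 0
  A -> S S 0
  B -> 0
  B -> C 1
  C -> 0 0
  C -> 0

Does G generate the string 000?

yes

S ⇒ C0 ⇒ 000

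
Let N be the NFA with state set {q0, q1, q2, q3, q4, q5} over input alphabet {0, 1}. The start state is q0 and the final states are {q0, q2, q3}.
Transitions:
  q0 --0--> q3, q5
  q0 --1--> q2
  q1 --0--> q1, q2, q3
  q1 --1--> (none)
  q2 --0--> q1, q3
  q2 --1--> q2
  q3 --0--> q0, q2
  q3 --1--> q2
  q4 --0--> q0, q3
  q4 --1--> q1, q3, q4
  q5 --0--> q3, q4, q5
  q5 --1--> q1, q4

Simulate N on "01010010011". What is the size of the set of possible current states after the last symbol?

Start: {q0}
read 0: {q3, q5}
read 1: {q1, q2, q4}
read 0: {q0, q1, q2, q3}
read 1: {q2}
read 0: {q1, q3}
read 0: {q0, q1, q2, q3}
read 1: {q2}
read 0: {q1, q3}
read 0: {q0, q1, q2, q3}
read 1: {q2}
read 1: {q2}
Final reachable set {q2} has 1 state.

1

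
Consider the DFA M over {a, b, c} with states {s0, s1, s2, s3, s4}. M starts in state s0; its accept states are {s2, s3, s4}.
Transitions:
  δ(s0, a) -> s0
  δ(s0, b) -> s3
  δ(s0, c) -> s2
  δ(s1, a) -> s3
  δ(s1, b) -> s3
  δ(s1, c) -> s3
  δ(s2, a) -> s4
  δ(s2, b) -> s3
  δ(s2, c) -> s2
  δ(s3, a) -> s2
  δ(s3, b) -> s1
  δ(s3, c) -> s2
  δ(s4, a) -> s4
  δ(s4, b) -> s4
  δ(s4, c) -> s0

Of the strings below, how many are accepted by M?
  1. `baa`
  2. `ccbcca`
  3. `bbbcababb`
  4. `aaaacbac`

`baa`: accepted
`ccbcca`: accepted
`bbbcababb`: accepted
`aaaacbac`: accepted

4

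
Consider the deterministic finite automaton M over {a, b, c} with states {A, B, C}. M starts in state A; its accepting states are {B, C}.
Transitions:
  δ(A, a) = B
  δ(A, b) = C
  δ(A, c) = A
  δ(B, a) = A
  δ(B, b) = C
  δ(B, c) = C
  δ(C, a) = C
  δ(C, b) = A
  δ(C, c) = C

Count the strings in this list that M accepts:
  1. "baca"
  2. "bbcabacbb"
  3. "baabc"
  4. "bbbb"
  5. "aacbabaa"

2

"baca": accepted
"bbcabacbb": accepted
"baabc": rejected
"bbbb": rejected
"aacbabaa": rejected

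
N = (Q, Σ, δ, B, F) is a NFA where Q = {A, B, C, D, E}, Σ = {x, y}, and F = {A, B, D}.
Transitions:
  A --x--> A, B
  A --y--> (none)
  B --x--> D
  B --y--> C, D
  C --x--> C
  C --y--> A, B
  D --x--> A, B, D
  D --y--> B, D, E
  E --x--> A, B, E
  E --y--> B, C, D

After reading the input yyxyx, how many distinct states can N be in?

5

Start: {B}
read y: {C, D}
read y: {A, B, D, E}
read x: {A, B, D, E}
read y: {B, C, D, E}
read x: {A, B, C, D, E}
Final reachable set {A, B, C, D, E} has 5 states.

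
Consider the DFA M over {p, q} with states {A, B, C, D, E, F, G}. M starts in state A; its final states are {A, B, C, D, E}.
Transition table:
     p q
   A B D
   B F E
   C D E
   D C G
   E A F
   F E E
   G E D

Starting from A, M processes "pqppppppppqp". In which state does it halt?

A --p--> B
B --q--> E
E --p--> A
A --p--> B
B --p--> F
F --p--> E
E --p--> A
A --p--> B
B --p--> F
F --p--> E
E --q--> F
F --p--> E

E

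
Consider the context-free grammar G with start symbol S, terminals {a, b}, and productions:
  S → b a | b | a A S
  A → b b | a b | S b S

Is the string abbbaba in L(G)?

yes

S ⇒ aAS ⇒ aSbSS ⇒ abbSS ⇒ abbbaS ⇒ abbbaba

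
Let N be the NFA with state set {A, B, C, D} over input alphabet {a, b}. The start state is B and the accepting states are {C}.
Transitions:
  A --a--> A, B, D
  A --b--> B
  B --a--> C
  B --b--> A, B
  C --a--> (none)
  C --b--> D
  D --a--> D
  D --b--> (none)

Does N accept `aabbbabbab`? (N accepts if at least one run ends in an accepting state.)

Start: {B}
read a: {C}
read a: {}
The reachable set is empty and stays empty for the remaining 8 symbols.
Reachable ∩ accepting = {} — empty.

rejected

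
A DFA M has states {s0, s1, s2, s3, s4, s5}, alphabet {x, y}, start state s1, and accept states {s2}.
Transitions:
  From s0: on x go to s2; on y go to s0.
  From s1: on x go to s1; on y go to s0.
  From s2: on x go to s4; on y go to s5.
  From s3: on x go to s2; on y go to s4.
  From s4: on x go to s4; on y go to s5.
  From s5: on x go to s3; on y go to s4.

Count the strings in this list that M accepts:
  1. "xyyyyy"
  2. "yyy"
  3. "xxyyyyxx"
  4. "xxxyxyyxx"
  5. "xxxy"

"xyyyyy": rejected
"yyy": rejected
"xxyyyyxx": rejected
"xxxyxyyxx": rejected
"xxxy": rejected

0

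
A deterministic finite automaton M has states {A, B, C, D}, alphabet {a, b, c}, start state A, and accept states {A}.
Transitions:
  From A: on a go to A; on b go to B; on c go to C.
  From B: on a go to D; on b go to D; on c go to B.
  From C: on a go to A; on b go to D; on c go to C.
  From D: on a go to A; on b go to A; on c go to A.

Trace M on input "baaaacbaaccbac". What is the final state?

C

A --b--> B
B --a--> D
D --a--> A
A --a--> A
A --a--> A
A --c--> C
C --b--> D
D --a--> A
A --a--> A
A --c--> C
C --c--> C
C --b--> D
D --a--> A
A --c--> C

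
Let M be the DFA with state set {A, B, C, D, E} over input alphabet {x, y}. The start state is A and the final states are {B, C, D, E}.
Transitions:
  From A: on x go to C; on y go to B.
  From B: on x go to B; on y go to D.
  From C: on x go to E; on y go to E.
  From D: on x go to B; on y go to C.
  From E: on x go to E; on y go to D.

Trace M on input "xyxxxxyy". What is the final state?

C

A --x--> C
C --y--> E
E --x--> E
E --x--> E
E --x--> E
E --x--> E
E --y--> D
D --y--> C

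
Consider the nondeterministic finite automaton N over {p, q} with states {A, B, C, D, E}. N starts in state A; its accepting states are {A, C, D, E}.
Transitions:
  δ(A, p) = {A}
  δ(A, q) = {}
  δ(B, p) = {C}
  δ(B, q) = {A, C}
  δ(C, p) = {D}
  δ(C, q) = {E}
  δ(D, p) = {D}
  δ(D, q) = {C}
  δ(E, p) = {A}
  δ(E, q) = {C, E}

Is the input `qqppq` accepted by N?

rejected

Start: {A}
read q: {}
The reachable set is empty and stays empty for the remaining 4 symbols.
Reachable ∩ accepting = {} — empty.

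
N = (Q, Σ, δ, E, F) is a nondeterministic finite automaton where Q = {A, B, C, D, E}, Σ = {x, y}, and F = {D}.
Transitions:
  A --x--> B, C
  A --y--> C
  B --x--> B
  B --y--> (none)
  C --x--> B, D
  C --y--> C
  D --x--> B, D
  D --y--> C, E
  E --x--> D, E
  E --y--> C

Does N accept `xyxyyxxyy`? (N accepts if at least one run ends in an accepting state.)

rejected

Start: {E}
read x: {D, E}
read y: {C, E}
read x: {B, D, E}
read y: {C, E}
read y: {C}
read x: {B, D}
read x: {B, D}
read y: {C, E}
read y: {C}
Reachable ∩ accepting = {} — empty.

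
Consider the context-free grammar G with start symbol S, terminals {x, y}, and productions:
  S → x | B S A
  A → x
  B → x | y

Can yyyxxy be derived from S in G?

no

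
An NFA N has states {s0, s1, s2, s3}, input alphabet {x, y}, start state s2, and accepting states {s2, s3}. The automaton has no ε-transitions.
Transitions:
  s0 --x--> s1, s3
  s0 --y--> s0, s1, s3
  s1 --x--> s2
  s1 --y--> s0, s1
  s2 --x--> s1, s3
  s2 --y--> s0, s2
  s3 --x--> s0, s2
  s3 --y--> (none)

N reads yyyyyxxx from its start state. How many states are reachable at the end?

Start: {s2}
read y: {s0, s2}
read y: {s0, s1, s2, s3}
read y: {s0, s1, s2, s3}
read y: {s0, s1, s2, s3}
read y: {s0, s1, s2, s3}
read x: {s0, s1, s2, s3}
read x: {s0, s1, s2, s3}
read x: {s0, s1, s2, s3}
Final reachable set {s0, s1, s2, s3} has 4 states.

4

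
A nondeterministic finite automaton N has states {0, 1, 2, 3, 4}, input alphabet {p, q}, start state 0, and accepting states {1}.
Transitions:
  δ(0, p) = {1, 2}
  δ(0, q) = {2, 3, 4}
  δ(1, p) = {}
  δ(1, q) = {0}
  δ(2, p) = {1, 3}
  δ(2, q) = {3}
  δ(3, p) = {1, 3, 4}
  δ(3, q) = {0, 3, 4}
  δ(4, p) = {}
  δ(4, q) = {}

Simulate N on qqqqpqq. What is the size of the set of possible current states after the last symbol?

4

Start: {0}
read q: {2, 3, 4}
read q: {0, 3, 4}
read q: {0, 2, 3, 4}
read q: {0, 2, 3, 4}
read p: {1, 2, 3, 4}
read q: {0, 3, 4}
read q: {0, 2, 3, 4}
Final reachable set {0, 2, 3, 4} has 4 states.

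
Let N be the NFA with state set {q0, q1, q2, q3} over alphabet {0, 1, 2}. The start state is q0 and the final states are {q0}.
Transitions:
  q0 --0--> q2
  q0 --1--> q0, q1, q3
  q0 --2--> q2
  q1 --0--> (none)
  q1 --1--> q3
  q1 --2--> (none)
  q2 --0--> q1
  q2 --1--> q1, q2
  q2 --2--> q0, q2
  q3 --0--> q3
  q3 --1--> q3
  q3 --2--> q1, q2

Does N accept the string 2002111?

Start: {q0}
read 2: {q2}
read 0: {q1}
read 0: {}
The reachable set is empty and stays empty for the remaining 4 symbols.
Reachable ∩ accepting = {} — empty.

rejected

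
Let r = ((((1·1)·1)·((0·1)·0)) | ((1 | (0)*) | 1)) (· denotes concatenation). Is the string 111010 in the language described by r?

yes

The left alternative (((1·1)·1)·((0·1)·0)) matches 111010.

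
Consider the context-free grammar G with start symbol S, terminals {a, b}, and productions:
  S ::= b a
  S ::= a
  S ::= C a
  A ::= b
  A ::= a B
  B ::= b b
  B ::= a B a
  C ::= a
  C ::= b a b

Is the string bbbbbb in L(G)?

no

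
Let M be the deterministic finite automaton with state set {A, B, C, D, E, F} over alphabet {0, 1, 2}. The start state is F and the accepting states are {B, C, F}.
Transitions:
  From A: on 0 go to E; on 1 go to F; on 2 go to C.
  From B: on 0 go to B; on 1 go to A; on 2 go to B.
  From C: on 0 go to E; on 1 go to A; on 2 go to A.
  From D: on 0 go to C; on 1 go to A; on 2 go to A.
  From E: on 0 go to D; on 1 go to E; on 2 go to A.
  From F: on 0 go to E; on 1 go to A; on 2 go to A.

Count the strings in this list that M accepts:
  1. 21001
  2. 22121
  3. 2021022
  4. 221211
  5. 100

2

21001: rejected
22121: rejected
2021022: accepted
221211: accepted
100: rejected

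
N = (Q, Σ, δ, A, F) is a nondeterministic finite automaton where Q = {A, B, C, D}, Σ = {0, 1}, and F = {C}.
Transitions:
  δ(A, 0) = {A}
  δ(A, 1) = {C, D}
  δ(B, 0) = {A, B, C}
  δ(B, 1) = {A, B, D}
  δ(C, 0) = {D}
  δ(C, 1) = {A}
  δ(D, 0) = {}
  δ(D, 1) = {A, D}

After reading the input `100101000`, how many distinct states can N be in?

0

Start: {A}
read 1: {C, D}
read 0: {D}
read 0: {}
The reachable set is empty and stays empty for the remaining 6 symbols.
Final reachable set {} has 0 states.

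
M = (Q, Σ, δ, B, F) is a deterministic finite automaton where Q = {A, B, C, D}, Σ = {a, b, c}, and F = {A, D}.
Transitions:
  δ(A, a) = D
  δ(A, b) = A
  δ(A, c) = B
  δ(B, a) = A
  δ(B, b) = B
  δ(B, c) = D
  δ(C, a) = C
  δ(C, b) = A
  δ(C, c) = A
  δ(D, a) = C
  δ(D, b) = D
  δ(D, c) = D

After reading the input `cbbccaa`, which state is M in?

C

B --c--> D
D --b--> D
D --b--> D
D --c--> D
D --c--> D
D --a--> C
C --a--> C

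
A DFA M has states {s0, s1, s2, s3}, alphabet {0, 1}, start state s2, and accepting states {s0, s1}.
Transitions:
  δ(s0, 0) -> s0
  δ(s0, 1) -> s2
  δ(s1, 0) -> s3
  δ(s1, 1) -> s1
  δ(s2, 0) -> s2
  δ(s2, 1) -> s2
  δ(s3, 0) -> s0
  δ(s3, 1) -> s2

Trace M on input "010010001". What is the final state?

s2

s2 --0--> s2
s2 --1--> s2
s2 --0--> s2
s2 --0--> s2
s2 --1--> s2
s2 --0--> s2
s2 --0--> s2
s2 --0--> s2
s2 --1--> s2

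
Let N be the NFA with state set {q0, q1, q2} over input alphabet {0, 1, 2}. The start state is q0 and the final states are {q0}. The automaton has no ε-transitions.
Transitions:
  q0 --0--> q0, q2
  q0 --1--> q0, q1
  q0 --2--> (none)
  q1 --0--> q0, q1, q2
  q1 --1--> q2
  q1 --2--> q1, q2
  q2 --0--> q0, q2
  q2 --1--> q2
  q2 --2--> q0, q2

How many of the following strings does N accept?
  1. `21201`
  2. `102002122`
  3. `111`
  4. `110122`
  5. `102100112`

`21201`: rejected
`102002122`: accepted
`111`: accepted
`110122`: accepted
`102100112`: accepted

4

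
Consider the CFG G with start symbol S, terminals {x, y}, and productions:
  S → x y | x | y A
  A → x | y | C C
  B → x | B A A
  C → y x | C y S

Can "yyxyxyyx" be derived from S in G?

S ⇒ yA ⇒ yCC ⇒ yCySC ⇒ yyxySC ⇒ yyxyxyC ⇒ yyxyxyyx

yes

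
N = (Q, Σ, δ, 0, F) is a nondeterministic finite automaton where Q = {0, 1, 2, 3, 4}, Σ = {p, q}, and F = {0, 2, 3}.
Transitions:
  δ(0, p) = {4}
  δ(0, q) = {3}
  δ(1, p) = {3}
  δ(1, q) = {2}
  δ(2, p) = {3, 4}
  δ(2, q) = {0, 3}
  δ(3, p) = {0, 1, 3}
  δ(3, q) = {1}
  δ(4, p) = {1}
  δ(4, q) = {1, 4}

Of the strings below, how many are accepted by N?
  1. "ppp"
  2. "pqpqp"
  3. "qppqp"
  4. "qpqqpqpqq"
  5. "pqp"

"ppp": accepted
"pqpqp": accepted
"qppqp": accepted
"qpqqpqpqq": accepted
"pqp": accepted

5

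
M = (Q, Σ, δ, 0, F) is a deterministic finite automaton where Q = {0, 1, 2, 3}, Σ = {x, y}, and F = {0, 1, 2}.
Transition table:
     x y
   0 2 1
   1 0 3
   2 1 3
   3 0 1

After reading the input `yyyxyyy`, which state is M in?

1

0 --y--> 1
1 --y--> 3
3 --y--> 1
1 --x--> 0
0 --y--> 1
1 --y--> 3
3 --y--> 1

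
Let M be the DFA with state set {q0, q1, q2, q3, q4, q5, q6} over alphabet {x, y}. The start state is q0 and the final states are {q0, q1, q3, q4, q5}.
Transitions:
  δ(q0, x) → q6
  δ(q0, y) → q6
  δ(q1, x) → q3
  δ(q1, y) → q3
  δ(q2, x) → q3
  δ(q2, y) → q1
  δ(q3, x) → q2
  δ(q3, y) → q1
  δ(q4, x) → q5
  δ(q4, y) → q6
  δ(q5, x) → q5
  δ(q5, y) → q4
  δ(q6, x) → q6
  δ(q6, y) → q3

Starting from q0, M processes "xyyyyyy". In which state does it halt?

q0 --x--> q6
q6 --y--> q3
q3 --y--> q1
q1 --y--> q3
q3 --y--> q1
q1 --y--> q3
q3 --y--> q1

q1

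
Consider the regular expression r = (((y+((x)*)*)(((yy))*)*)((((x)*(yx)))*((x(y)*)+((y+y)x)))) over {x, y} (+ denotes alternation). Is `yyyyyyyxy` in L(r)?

Split as yyyyyyy·xy: ((y+((x)*)*)(((yy))*)*) matches yyyyyyy and ((((x)*(yx)))*((x(y)*)+((y+y)x))) matches xy.

yes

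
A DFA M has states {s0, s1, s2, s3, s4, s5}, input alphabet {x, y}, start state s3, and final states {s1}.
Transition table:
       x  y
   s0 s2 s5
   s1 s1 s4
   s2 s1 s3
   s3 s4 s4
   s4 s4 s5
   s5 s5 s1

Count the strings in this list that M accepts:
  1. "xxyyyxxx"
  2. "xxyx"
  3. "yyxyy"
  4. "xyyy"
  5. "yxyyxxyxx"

"xxyyyxxx": rejected
"xxyx": rejected
"yyxyy": rejected
"xyyy": rejected
"yxyyxxyxx": rejected

0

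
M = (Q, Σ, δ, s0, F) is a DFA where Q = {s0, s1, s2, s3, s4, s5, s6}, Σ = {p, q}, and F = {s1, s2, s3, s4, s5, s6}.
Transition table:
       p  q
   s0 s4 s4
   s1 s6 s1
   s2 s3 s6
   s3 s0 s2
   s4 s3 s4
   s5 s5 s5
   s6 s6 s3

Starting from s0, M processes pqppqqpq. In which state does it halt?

s0 --p--> s4
s4 --q--> s4
s4 --p--> s3
s3 --p--> s0
s0 --q--> s4
s4 --q--> s4
s4 --p--> s3
s3 --q--> s2

s2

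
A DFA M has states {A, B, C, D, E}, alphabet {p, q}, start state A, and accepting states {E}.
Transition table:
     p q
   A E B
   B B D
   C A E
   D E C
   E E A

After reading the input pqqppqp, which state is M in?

E

A --p--> E
E --q--> A
A --q--> B
B --p--> B
B --p--> B
B --q--> D
D --p--> E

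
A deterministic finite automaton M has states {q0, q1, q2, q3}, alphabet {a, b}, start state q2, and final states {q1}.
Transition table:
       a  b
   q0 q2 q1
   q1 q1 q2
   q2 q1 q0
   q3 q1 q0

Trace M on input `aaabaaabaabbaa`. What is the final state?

q1

q2 --a--> q1
q1 --a--> q1
q1 --a--> q1
q1 --b--> q2
q2 --a--> q1
q1 --a--> q1
q1 --a--> q1
q1 --b--> q2
q2 --a--> q1
q1 --a--> q1
q1 --b--> q2
q2 --b--> q0
q0 --a--> q2
q2 --a--> q1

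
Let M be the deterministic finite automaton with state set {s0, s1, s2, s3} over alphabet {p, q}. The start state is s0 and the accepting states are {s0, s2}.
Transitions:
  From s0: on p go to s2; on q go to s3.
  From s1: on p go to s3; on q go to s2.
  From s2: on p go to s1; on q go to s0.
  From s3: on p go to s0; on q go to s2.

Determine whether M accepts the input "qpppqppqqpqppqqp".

s0 --q--> s3
s3 --p--> s0
s0 --p--> s2
s2 --p--> s1
s1 --q--> s2
s2 --p--> s1
s1 --p--> s3
s3 --q--> s2
s2 --q--> s0
s0 --p--> s2
s2 --q--> s0
s0 --p--> s2
s2 --p--> s1
s1 --q--> s2
s2 --q--> s0
s0 --p--> s2
End in state s2, which is an accepting state.

accepted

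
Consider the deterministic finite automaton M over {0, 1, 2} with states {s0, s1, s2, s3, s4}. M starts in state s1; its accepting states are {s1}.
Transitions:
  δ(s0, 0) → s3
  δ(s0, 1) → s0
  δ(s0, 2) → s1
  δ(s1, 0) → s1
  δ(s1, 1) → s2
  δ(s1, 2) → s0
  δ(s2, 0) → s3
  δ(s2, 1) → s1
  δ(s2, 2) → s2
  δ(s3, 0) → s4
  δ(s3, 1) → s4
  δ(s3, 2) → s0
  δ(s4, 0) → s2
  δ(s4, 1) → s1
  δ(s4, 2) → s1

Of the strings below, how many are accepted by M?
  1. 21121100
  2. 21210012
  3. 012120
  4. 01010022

21121100: accepted
21210012: rejected
012120: rejected
01010022: accepted

2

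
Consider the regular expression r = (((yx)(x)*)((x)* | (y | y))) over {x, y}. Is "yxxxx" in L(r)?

yes

Split as yx·xxx: ((yx)(x)*) matches yx and ((x)*|(y|y)) matches xxx.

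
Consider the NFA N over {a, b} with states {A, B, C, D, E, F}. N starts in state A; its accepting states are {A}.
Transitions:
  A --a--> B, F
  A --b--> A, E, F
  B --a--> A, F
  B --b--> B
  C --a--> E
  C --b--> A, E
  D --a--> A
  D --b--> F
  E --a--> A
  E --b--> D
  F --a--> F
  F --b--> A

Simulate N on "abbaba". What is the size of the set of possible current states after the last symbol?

3

Start: {A}
read a: {B, F}
read b: {A, B}
read b: {A, B, E, F}
read a: {A, B, F}
read b: {A, B, E, F}
read a: {A, B, F}
Final reachable set {A, B, F} has 3 states.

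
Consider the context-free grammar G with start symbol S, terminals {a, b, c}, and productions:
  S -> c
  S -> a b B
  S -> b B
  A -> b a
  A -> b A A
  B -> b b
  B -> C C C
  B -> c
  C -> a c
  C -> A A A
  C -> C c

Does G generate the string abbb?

yes

S ⇒ abB ⇒ abbb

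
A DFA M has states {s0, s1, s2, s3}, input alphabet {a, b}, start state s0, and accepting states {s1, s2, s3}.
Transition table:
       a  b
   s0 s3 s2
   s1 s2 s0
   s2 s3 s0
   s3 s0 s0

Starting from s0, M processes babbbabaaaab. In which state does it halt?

s0 --b--> s2
s2 --a--> s3
s3 --b--> s0
s0 --b--> s2
s2 --b--> s0
s0 --a--> s3
s3 --b--> s0
s0 --a--> s3
s3 --a--> s0
s0 --a--> s3
s3 --a--> s0
s0 --b--> s2

s2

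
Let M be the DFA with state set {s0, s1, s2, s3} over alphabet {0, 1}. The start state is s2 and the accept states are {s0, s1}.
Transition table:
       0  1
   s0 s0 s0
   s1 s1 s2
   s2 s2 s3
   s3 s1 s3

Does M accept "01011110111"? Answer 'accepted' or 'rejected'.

s2 --0--> s2
s2 --1--> s3
s3 --0--> s1
s1 --1--> s2
s2 --1--> s3
s3 --1--> s3
s3 --1--> s3
s3 --0--> s1
s1 --1--> s2
s2 --1--> s3
s3 --1--> s3
End in state s3, which is not an accepting state.

rejected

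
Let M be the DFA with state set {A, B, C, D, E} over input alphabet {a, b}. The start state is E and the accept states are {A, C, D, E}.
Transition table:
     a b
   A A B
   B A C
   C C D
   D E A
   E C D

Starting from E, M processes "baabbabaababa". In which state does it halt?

E --b--> D
D --a--> E
E --a--> C
C --b--> D
D --b--> A
A --a--> A
A --b--> B
B --a--> A
A --a--> A
A --b--> B
B --a--> A
A --b--> B
B --a--> A

A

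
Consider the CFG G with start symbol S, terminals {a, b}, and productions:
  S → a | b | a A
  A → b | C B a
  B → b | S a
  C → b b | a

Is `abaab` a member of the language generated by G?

no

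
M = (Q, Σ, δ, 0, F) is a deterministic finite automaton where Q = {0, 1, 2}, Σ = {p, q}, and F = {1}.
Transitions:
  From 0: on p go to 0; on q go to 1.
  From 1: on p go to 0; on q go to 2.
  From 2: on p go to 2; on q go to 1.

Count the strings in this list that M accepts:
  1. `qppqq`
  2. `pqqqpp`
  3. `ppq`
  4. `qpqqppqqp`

`qppqq`: rejected
`pqqqpp`: rejected
`ppq`: accepted
`qpqqppqqp`: rejected

1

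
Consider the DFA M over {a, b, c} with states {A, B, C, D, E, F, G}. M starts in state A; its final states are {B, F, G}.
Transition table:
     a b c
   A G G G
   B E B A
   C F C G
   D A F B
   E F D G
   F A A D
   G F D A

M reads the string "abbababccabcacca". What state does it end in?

A --a--> G
G --b--> D
D --b--> F
F --a--> A
A --b--> G
G --a--> F
F --b--> A
A --c--> G
G --c--> A
A --a--> G
G --b--> D
D --c--> B
B --a--> E
E --c--> G
G --c--> A
A --a--> G

G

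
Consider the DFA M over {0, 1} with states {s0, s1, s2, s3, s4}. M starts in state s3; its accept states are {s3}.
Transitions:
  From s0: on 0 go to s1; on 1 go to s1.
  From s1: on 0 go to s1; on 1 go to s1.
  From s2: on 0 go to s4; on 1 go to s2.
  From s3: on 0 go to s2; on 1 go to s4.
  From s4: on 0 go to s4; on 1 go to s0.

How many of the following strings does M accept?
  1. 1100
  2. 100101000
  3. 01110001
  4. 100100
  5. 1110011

0

1100: rejected
100101000: rejected
01110001: rejected
100100: rejected
1110011: rejected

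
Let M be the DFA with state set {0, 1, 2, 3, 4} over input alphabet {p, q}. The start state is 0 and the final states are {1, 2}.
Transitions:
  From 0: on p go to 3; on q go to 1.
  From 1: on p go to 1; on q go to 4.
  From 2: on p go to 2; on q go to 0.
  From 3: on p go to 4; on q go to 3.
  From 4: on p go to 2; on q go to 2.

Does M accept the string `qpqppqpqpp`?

0 --q--> 1
1 --p--> 1
1 --q--> 4
4 --p--> 2
2 --p--> 2
2 --q--> 0
0 --p--> 3
3 --q--> 3
3 --p--> 4
4 --p--> 2
End in state 2, which is an accepting state.

accepted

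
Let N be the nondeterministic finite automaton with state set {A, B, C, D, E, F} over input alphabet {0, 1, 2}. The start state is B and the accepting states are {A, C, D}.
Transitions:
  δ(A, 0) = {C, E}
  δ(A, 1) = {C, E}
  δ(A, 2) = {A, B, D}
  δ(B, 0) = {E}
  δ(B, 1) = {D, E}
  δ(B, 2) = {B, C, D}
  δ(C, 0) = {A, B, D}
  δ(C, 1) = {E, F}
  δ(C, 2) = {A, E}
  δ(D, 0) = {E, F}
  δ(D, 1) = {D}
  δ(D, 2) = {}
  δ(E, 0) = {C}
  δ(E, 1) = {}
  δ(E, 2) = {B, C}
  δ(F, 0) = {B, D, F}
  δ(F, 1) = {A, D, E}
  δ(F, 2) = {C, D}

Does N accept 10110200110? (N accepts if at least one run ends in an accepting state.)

Start: {B}
read 1: {D, E}
read 0: {C, E, F}
read 1: {A, D, E, F}
read 1: {A, C, D, E}
read 0: {A, B, C, D, E, F}
read 2: {A, B, C, D, E}
read 0: {A, B, C, D, E, F}
read 0: {A, B, C, D, E, F}
read 1: {A, C, D, E, F}
read 1: {A, C, D, E, F}
read 0: {A, B, C, D, E, F}
Reachable ∩ accepting = {A, C, D} — nonempty.

accepted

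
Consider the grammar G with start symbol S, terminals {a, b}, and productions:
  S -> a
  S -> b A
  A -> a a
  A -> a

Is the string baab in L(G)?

no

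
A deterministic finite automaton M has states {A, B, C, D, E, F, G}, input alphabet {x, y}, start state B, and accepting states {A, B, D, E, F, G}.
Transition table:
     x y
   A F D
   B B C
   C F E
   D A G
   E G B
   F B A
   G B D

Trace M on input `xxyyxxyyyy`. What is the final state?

C

B --x--> B
B --x--> B
B --y--> C
C --y--> E
E --x--> G
G --x--> B
B --y--> C
C --y--> E
E --y--> B
B --y--> C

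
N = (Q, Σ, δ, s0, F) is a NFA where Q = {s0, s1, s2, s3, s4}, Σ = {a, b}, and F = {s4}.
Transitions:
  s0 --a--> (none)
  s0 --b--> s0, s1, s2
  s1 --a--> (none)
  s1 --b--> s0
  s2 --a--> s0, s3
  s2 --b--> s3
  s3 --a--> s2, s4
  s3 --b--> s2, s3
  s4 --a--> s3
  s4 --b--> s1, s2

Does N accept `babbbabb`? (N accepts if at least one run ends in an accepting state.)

rejected

Start: {s0}
read b: {s0, s1, s2}
read a: {s0, s3}
read b: {s0, s1, s2, s3}
read b: {s0, s1, s2, s3}
read b: {s0, s1, s2, s3}
read a: {s0, s2, s3, s4}
read b: {s0, s1, s2, s3}
read b: {s0, s1, s2, s3}
Reachable ∩ accepting = {} — empty.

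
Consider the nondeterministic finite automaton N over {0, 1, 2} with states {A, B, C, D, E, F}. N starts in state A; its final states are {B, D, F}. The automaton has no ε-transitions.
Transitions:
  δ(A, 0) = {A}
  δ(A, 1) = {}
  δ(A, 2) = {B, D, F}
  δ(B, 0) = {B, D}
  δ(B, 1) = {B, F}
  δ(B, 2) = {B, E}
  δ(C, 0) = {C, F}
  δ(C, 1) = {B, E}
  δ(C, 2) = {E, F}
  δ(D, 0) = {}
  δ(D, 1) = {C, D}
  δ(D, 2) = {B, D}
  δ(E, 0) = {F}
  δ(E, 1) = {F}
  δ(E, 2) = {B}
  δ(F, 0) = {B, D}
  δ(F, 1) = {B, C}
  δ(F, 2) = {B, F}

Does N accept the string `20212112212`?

accepted

Start: {A}
read 2: {B, D, F}
read 0: {B, D}
read 2: {B, D, E}
read 1: {B, C, D, F}
read 2: {B, D, E, F}
read 1: {B, C, D, F}
read 1: {B, C, D, E, F}
read 2: {B, D, E, F}
read 2: {B, D, E, F}
read 1: {B, C, D, F}
read 2: {B, D, E, F}
Reachable ∩ accepting = {B, D, F} — nonempty.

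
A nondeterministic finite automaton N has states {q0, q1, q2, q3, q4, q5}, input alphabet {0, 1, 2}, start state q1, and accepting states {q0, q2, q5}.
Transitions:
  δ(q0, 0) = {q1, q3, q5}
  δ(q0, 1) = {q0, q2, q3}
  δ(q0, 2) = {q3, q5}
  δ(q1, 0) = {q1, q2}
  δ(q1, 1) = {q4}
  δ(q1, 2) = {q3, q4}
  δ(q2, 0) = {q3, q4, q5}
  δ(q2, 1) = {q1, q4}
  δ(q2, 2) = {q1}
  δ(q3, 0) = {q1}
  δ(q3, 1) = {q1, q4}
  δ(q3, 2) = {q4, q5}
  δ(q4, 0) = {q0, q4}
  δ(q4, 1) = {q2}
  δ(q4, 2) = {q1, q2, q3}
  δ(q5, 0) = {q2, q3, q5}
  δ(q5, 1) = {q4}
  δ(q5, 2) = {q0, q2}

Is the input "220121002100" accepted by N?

Start: {q1}
read 2: {q3, q4}
read 2: {q1, q2, q3, q4, q5}
read 0: {q0, q1, q2, q3, q4, q5}
read 1: {q0, q1, q2, q3, q4}
read 2: {q1, q2, q3, q4, q5}
read 1: {q1, q2, q4}
read 0: {q0, q1, q2, q3, q4, q5}
read 0: {q0, q1, q2, q3, q4, q5}
read 2: {q0, q1, q2, q3, q4, q5}
read 1: {q0, q1, q2, q3, q4}
read 0: {q0, q1, q2, q3, q4, q5}
read 0: {q0, q1, q2, q3, q4, q5}
Reachable ∩ accepting = {q0, q2, q5} — nonempty.

accepted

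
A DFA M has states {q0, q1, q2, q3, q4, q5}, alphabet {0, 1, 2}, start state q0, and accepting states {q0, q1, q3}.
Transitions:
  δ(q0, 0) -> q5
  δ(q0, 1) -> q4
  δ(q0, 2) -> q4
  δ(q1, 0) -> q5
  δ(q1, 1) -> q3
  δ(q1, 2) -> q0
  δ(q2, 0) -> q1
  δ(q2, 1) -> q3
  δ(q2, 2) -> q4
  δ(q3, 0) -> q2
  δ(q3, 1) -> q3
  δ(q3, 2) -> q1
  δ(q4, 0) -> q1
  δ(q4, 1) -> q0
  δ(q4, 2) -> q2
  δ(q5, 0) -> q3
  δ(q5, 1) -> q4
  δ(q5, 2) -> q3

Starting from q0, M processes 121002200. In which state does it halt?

q5

q0 --1--> q4
q4 --2--> q2
q2 --1--> q3
q3 --0--> q2
q2 --0--> q1
q1 --2--> q0
q0 --2--> q4
q4 --0--> q1
q1 --0--> q5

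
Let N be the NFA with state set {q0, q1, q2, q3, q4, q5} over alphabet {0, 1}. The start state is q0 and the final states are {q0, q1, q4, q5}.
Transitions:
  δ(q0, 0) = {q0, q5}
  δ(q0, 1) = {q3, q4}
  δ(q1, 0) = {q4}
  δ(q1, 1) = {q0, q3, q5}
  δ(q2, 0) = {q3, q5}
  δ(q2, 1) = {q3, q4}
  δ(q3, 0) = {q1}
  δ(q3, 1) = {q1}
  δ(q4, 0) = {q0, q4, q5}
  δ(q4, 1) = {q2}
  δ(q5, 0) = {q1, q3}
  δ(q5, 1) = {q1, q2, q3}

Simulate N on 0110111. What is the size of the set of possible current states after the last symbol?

6

Start: {q0}
read 0: {q0, q5}
read 1: {q1, q2, q3, q4}
read 1: {q0, q1, q2, q3, q4, q5}
read 0: {q0, q1, q3, q4, q5}
read 1: {q0, q1, q2, q3, q4, q5}
read 1: {q0, q1, q2, q3, q4, q5}
read 1: {q0, q1, q2, q3, q4, q5}
Final reachable set {q0, q1, q2, q3, q4, q5} has 6 states.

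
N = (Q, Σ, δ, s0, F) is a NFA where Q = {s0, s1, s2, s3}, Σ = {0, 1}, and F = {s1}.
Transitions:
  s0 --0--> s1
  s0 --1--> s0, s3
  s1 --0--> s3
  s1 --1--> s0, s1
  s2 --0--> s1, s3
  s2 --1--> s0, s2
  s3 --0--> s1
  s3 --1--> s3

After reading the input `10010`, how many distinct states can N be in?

1

Start: {s0}
read 1: {s0, s3}
read 0: {s1}
read 0: {s3}
read 1: {s3}
read 0: {s1}
Final reachable set {s1} has 1 state.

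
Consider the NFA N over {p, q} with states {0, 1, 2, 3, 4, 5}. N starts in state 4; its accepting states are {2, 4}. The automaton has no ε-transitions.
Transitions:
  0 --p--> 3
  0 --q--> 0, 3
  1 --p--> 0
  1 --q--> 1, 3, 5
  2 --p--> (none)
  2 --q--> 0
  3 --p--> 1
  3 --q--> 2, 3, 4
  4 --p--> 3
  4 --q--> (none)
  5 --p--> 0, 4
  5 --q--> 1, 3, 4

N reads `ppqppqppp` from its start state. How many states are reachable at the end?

2

Start: {4}
read p: {3}
read p: {1}
read q: {1, 3, 5}
read p: {0, 1, 4}
read p: {0, 3}
read q: {0, 2, 3, 4}
read p: {1, 3}
read p: {0, 1}
read p: {0, 3}
Final reachable set {0, 3} has 2 states.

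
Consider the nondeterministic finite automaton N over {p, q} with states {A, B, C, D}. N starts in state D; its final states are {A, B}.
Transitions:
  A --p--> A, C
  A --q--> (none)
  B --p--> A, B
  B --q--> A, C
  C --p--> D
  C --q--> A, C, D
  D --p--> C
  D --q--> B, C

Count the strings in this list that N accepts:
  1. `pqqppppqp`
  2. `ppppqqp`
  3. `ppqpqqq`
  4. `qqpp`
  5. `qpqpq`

5

`pqqppppqp`: accepted
`ppppqqp`: accepted
`ppqpqqq`: accepted
`qqpp`: accepted
`qpqpq`: accepted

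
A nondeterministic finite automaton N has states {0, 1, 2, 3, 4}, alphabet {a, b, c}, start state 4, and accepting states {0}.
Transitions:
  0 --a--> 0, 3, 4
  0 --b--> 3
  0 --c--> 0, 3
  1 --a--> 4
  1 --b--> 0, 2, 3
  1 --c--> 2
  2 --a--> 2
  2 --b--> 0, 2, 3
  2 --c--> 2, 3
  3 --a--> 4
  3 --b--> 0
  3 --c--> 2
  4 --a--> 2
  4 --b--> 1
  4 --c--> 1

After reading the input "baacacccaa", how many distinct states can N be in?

Start: {4}
read b: {1}
read a: {4}
read a: {2}
read c: {2, 3}
read a: {2, 4}
read c: {1, 2, 3}
read c: {2, 3}
read c: {2, 3}
read a: {2, 4}
read a: {2}
Final reachable set {2} has 1 state.

1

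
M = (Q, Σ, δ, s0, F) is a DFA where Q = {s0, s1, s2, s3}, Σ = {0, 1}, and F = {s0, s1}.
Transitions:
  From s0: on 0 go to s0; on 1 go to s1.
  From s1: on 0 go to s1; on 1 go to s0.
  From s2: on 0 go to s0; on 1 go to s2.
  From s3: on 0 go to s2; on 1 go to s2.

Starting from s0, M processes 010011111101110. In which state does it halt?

s0

s0 --0--> s0
s0 --1--> s1
s1 --0--> s1
s1 --0--> s1
s1 --1--> s0
s0 --1--> s1
s1 --1--> s0
s0 --1--> s1
s1 --1--> s0
s0 --1--> s1
s1 --0--> s1
s1 --1--> s0
s0 --1--> s1
s1 --1--> s0
s0 --0--> s0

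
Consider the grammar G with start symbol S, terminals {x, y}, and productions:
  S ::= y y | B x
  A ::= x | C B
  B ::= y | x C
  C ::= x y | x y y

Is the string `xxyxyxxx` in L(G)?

no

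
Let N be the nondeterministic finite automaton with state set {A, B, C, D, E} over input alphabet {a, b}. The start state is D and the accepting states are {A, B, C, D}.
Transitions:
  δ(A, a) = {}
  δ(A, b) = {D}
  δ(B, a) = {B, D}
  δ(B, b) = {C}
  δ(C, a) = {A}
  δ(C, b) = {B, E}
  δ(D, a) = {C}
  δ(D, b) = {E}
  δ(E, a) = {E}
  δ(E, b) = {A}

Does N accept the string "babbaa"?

Start: {D}
read b: {E}
read a: {E}
read b: {A}
read b: {D}
read a: {C}
read a: {A}
Reachable ∩ accepting = {A} — nonempty.

accepted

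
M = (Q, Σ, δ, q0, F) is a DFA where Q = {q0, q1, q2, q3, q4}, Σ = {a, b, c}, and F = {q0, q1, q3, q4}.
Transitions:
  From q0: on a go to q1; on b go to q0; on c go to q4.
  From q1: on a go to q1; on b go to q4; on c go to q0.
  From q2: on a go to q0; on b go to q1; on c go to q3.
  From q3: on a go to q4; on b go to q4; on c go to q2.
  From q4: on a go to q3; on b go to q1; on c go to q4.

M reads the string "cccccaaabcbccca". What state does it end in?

q0 --c--> q4
q4 --c--> q4
q4 --c--> q4
q4 --c--> q4
q4 --c--> q4
q4 --a--> q3
q3 --a--> q4
q4 --a--> q3
q3 --b--> q4
q4 --c--> q4
q4 --b--> q1
q1 --c--> q0
q0 --c--> q4
q4 --c--> q4
q4 --a--> q3

q3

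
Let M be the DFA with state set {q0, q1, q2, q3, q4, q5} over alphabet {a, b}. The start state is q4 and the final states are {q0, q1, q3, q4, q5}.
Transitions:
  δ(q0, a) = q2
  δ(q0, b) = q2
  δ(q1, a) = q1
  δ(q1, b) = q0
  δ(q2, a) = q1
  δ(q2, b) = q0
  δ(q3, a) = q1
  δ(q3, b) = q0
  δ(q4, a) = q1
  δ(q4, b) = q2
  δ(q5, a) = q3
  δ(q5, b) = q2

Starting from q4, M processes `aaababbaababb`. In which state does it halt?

q4 --a--> q1
q1 --a--> q1
q1 --a--> q1
q1 --b--> q0
q0 --a--> q2
q2 --b--> q0
q0 --b--> q2
q2 --a--> q1
q1 --a--> q1
q1 --b--> q0
q0 --a--> q2
q2 --b--> q0
q0 --b--> q2

q2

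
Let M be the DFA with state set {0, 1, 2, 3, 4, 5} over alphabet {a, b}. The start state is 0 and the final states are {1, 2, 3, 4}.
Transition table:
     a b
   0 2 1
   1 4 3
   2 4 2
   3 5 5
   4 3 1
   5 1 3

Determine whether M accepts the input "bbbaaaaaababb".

0 --b--> 1
1 --b--> 3
3 --b--> 5
5 --a--> 1
1 --a--> 4
4 --a--> 3
3 --a--> 5
5 --a--> 1
1 --a--> 4
4 --b--> 1
1 --a--> 4
4 --b--> 1
1 --b--> 3
End in state 3, which is an accepting state.

accepted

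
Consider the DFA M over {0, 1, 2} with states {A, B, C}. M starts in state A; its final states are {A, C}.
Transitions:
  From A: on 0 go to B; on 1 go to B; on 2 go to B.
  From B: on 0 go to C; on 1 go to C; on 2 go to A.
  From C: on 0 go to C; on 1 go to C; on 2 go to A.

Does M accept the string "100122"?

rejected

A --1--> B
B --0--> C
C --0--> C
C --1--> C
C --2--> A
A --2--> B
End in state B, which is not an accepting state.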